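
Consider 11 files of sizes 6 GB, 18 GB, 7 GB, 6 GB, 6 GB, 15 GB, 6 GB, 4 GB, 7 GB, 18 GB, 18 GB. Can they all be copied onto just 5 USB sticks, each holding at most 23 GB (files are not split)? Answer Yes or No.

Total = 111 GB; ⌈111/23⌉ = 5.
The bound of 5 does not rule out 5, but exhaustive search shows no assignment into 5 USB sticks of capacity 23 GB exists — the minimum is 6.

No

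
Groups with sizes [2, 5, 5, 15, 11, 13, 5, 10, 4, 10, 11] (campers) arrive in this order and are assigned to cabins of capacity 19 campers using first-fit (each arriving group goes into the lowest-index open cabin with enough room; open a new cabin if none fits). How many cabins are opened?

7

  2 → cabin 1 (new)  [load 2/19]
  5 → cabin 1  [load 7/19]
  5 → cabin 1  [load 12/19]
  15 → cabin 2 (new)  [load 15/19]
  11 → cabin 3 (new)  [load 11/19]
  13 → cabin 4 (new)  [load 13/19]
  5 → cabin 1  [load 17/19]
  10 → cabin 5 (new)  [load 10/19]
  4 → cabin 2  [load 19/19]
  10 → cabin 6 (new)  [load 10/19]
  11 → cabin 7 (new)  [load 11/19]
7 cabins opened.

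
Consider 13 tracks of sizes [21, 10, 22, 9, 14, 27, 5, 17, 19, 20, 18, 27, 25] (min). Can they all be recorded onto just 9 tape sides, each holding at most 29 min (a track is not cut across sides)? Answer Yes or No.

Total = 234 min; ⌈234/29⌉ = 9.
The bound of 9 does not rule out 9, but exhaustive search shows no assignment into 9 tape sides of capacity 29 min exists — the minimum is 10.

No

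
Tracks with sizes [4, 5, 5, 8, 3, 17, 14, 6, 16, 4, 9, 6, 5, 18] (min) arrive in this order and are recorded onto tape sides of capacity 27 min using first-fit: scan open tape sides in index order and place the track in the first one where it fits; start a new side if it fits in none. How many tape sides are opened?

  4 → side 1 (new)  [load 4/27]
  5 → side 1  [load 9/27]
  5 → side 1  [load 14/27]
  8 → side 1  [load 22/27]
  3 → side 1  [load 25/27]
  17 → side 2 (new)  [load 17/27]
  14 → side 3 (new)  [load 14/27]
  6 → side 2  [load 23/27]
  16 → side 4 (new)  [load 16/27]
  4 → side 2  [load 27/27]
  9 → side 3  [load 23/27]
  6 → side 4  [load 22/27]
  5 → side 4  [load 27/27]
  18 → side 5 (new)  [load 18/27]
5 tape sides opened.

5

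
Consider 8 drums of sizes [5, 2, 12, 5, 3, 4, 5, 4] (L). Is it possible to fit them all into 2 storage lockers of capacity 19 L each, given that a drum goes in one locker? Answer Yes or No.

No

Total = 40 L; ⌈40/19⌉ = 3.
At least 3 storage lockers are required, but only 2 are allowed.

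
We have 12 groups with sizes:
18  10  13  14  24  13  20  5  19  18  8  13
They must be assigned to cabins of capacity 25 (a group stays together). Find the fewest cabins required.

9

Total = 24 + 20 + 19 + 18 + 18 + 14 + 13 + 13 + 13 + 10 + 8 + 5 = 175.
Lower bound: ⌈175/25⌉ = 7 cabins.
Also, 9 groups each exceed 25/2, and no two of those can share a cabin, so at least 9 cabins are needed.
A packing using 9 cabins:
  cabin 1: 24 = 24
  cabin 2: 20 + 5 = 25
  cabin 3: 19 = 19
  cabin 4: 18 = 18
  cabin 5: 18 = 18
  cabin 6: 14 + 10 = 24
  cabin 7: 13 + 8 = 21
  cabin 8: 13 = 13
  cabin 9: 13 = 13
This matches the lower bound, so 9 is optimal.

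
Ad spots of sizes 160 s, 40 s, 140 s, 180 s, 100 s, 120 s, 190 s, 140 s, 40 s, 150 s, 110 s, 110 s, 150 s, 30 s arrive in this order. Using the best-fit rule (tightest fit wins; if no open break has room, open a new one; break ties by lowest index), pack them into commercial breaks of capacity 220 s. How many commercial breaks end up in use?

9

  160 → break 1 (new)  [load 160/220]
  40 → break 1  [load 200/220]
  140 → break 2 (new)  [load 140/220]
  180 → break 3 (new)  [load 180/220]
  100 → break 4 (new)  [load 100/220]
  120 → break 4  [load 220/220]
  190 → break 5 (new)  [load 190/220]
  140 → break 6 (new)  [load 140/220]
  40 → break 3  [load 220/220]
  150 → break 7 (new)  [load 150/220]
  110 → break 8 (new)  [load 110/220]
  110 → break 8  [load 220/220]
  150 → break 9 (new)  [load 150/220]
  30 → break 5  [load 220/220]
9 commercial breaks opened.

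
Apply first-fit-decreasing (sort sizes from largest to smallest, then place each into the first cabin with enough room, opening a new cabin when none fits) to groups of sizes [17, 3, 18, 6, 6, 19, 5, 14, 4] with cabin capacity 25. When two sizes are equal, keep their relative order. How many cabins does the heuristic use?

Sorted descending: 19, 18, 17, 14, 6, 6, 5, 4, 3.
  19 → cabin 1 (new)  [load 19/25]
  18 → cabin 2 (new)  [load 18/25]
  17 → cabin 3 (new)  [load 17/25]
  14 → cabin 4 (new)  [load 14/25]
  6 → cabin 1  [load 25/25]
  6 → cabin 2  [load 24/25]
  5 → cabin 3  [load 22/25]
  4 → cabin 4  [load 18/25]
  3 → cabin 3  [load 25/25]
4 cabins opened.

4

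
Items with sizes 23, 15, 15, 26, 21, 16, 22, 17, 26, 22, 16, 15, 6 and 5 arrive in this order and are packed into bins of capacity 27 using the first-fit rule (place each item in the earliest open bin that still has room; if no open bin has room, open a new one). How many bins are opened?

  23 → bin 1 (new)  [load 23/27]
  15 → bin 2 (new)  [load 15/27]
  15 → bin 3 (new)  [load 15/27]
  26 → bin 4 (new)  [load 26/27]
  21 → bin 5 (new)  [load 21/27]
  16 → bin 6 (new)  [load 16/27]
  22 → bin 7 (new)  [load 22/27]
  17 → bin 8 (new)  [load 17/27]
  26 → bin 9 (new)  [load 26/27]
  22 → bin 10 (new)  [load 22/27]
  16 → bin 11 (new)  [load 16/27]
  15 → bin 12 (new)  [load 15/27]
  6 → bin 2  [load 21/27]
  5 → bin 2  [load 26/27]
12 bins opened.

12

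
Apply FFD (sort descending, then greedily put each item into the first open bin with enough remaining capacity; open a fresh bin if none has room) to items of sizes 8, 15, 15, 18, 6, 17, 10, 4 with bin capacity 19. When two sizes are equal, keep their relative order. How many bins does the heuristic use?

Sorted descending: 18, 17, 15, 15, 10, 8, 6, 4.
  18 → bin 1 (new)  [load 18/19]
  17 → bin 2 (new)  [load 17/19]
  15 → bin 3 (new)  [load 15/19]
  15 → bin 4 (new)  [load 15/19]
  10 → bin 5 (new)  [load 10/19]
  8 → bin 5  [load 18/19]
  6 → bin 6 (new)  [load 6/19]
  4 → bin 3  [load 19/19]
6 bins opened.

6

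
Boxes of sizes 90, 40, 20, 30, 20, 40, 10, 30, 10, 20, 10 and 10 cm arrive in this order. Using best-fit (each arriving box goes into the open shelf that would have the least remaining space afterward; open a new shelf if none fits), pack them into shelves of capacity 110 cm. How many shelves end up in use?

  90 → shelf 1 (new)  [load 90/110]
  40 → shelf 2 (new)  [load 40/110]
  20 → shelf 1  [load 110/110]
  30 → shelf 2  [load 70/110]
  20 → shelf 2  [load 90/110]
  40 → shelf 3 (new)  [load 40/110]
  10 → shelf 2  [load 100/110]
  30 → shelf 3  [load 70/110]
  10 → shelf 2  [load 110/110]
  20 → shelf 3  [load 90/110]
  10 → shelf 3  [load 100/110]
  10 → shelf 3  [load 110/110]
3 shelves opened.

3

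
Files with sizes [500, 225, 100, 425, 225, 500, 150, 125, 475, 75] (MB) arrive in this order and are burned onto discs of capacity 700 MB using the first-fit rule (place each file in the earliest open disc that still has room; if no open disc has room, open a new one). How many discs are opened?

5

  500 → disc 1 (new)  [load 500/700]
  225 → disc 2 (new)  [load 225/700]
  100 → disc 1  [load 600/700]
  425 → disc 2  [load 650/700]
  225 → disc 3 (new)  [load 225/700]
  500 → disc 4 (new)  [load 500/700]
  150 → disc 3  [load 375/700]
  125 → disc 3  [load 500/700]
  475 → disc 5 (new)  [load 475/700]
  75 → disc 1  [load 675/700]
5 discs opened.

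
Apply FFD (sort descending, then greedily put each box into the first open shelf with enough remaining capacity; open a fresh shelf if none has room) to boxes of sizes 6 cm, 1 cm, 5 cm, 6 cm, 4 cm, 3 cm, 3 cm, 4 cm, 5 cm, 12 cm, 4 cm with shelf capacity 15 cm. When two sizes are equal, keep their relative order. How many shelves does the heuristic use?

Sorted descending: 12, 6, 6, 5, 5, 4, 4, 4, 3, 3, 1.
  12 → shelf 1 (new)  [load 12/15]
  6 → shelf 2 (new)  [load 6/15]
  6 → shelf 2  [load 12/15]
  5 → shelf 3 (new)  [load 5/15]
  5 → shelf 3  [load 10/15]
  4 → shelf 3  [load 14/15]
  4 → shelf 4 (new)  [load 4/15]
  4 → shelf 4  [load 8/15]
  3 → shelf 1  [load 15/15]
  3 → shelf 2  [load 15/15]
  1 → shelf 3  [load 15/15]
4 shelves opened.

4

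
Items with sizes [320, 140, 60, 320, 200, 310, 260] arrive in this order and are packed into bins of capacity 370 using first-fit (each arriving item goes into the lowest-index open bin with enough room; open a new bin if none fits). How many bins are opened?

  320 → bin 1 (new)  [load 320/370]
  140 → bin 2 (new)  [load 140/370]
  60 → bin 2  [load 200/370]
  320 → bin 3 (new)  [load 320/370]
  200 → bin 4 (new)  [load 200/370]
  310 → bin 5 (new)  [load 310/370]
  260 → bin 6 (new)  [load 260/370]
6 bins opened.

6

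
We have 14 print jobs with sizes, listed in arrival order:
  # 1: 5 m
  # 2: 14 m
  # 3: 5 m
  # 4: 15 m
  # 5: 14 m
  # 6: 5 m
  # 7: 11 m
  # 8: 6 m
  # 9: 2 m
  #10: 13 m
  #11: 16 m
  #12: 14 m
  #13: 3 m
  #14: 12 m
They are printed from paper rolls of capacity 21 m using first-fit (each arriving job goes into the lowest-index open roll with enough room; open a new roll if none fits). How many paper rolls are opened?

  5 → roll 1 (new)  [load 5/21]
  14 → roll 1  [load 19/21]
  5 → roll 2 (new)  [load 5/21]
  15 → roll 2  [load 20/21]
  14 → roll 3 (new)  [load 14/21]
  5 → roll 3  [load 19/21]
  11 → roll 4 (new)  [load 11/21]
  6 → roll 4  [load 17/21]
  2 → roll 1  [load 21/21]
  13 → roll 5 (new)  [load 13/21]
  16 → roll 6 (new)  [load 16/21]
  14 → roll 7 (new)  [load 14/21]
  3 → roll 4  [load 20/21]
  12 → roll 8 (new)  [load 12/21]
8 paper rolls opened.

8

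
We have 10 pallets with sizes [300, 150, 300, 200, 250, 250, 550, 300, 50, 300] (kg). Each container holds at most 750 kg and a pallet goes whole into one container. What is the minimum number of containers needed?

Total = 550 + 300 + 300 + 300 + 300 + 250 + 250 + 200 + 150 + 50 = 2650 kg.
Lower bound: ⌈2650/750⌉ = 4 containers.
A packing using 4 containers:
  container 1: 550 + 200 = 750
  container 2: 300 + 300 + 150 = 750
  container 3: 300 + 300 + 50 = 650
  container 4: 250 + 250 = 500
This matches the lower bound, so 4 is optimal.

4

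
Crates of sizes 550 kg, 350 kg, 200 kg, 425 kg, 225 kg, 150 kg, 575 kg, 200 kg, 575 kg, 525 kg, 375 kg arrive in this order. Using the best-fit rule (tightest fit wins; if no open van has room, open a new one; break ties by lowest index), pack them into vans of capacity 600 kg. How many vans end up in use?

8

  550 → van 1 (new)  [load 550/600]
  350 → van 2 (new)  [load 350/600]
  200 → van 2  [load 550/600]
  425 → van 3 (new)  [load 425/600]
  225 → van 4 (new)  [load 225/600]
  150 → van 3  [load 575/600]
  575 → van 5 (new)  [load 575/600]
  200 → van 4  [load 425/600]
  575 → van 6 (new)  [load 575/600]
  525 → van 7 (new)  [load 525/600]
  375 → van 8 (new)  [load 375/600]
8 vans opened.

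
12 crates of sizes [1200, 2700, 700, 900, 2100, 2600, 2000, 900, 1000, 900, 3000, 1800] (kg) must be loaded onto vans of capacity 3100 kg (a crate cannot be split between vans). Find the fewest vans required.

Total = 3000 + 2700 + 2600 + 2100 + 2000 + 1800 + 1200 + 1000 + 900 + 900 + 900 + 700 = 19800 kg.
Lower bound: ⌈19800/3100⌉ = 7 vans.
A packing using 7 vans:
  van 1: 3000 = 3000
  van 2: 2700 = 2700
  van 3: 2600 = 2600
  van 4: 2100 + 1000 = 3100
  van 5: 2000 + 900 = 2900
  van 6: 1800 + 1200 = 3000
  van 7: 900 + 900 + 700 = 2500
This matches the lower bound, so 7 is optimal.

7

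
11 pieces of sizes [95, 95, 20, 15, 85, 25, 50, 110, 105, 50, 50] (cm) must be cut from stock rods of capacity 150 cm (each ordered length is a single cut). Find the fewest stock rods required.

5

Total = 110 + 105 + 95 + 95 + 85 + 50 + 50 + 50 + 25 + 20 + 15 = 700 cm.
Lower bound: ⌈700/150⌉ = 5 stock rods.
A packing using 5 stock rods:
  stock rod 1: 110 + 25 + 15 = 150
  stock rod 2: 105 + 20 = 125
  stock rod 3: 95 + 50 = 145
  stock rod 4: 95 + 50 = 145
  stock rod 5: 85 + 50 = 135
This matches the lower bound, so 5 is optimal.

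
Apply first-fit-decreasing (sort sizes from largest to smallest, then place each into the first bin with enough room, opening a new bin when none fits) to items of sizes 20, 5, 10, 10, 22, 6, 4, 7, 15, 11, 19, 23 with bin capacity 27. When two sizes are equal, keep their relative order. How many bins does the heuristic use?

Sorted descending: 23, 22, 20, 19, 15, 11, 10, 10, 7, 6, 5, 4.
  23 → bin 1 (new)  [load 23/27]
  22 → bin 2 (new)  [load 22/27]
  20 → bin 3 (new)  [load 20/27]
  19 → bin 4 (new)  [load 19/27]
  15 → bin 5 (new)  [load 15/27]
  11 → bin 5  [load 26/27]
  10 → bin 6 (new)  [load 10/27]
  10 → bin 6  [load 20/27]
  7 → bin 3  [load 27/27]
  6 → bin 4  [load 25/27]
  5 → bin 2  [load 27/27]
  4 → bin 1  [load 27/27]
6 bins opened.

6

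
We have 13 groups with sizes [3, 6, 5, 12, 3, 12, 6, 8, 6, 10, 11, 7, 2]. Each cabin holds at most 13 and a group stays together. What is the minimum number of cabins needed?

8

Total = 12 + 12 + 11 + 10 + 8 + 7 + 6 + 6 + 6 + 5 + 3 + 3 + 2 = 91.
Lower bound: ⌈91/13⌉ = 7 cabins.
A packing using 8 cabins:
  cabin 1: 12 = 12
  cabin 2: 12 = 12
  cabin 3: 11 + 2 = 13
  cabin 4: 10 + 3 = 13
  cabin 5: 8 + 5 = 13
  cabin 6: 7 + 6 = 13
  cabin 7: 6 + 6 = 12
  cabin 8: 3 = 3
No arrangement into 7 cabins stays within capacity, so 8 is optimal.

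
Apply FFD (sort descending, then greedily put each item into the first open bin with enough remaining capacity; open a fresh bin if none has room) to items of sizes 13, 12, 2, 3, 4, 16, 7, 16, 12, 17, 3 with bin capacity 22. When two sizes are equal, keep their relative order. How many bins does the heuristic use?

Sorted descending: 17, 16, 16, 13, 12, 12, 7, 4, 3, 3, 2.
  17 → bin 1 (new)  [load 17/22]
  16 → bin 2 (new)  [load 16/22]
  16 → bin 3 (new)  [load 16/22]
  13 → bin 4 (new)  [load 13/22]
  12 → bin 5 (new)  [load 12/22]
  12 → bin 6 (new)  [load 12/22]
  7 → bin 4  [load 20/22]
  4 → bin 1  [load 21/22]
  3 → bin 2  [load 19/22]
  3 → bin 2  [load 22/22]
  2 → bin 3  [load 18/22]
6 bins opened.

6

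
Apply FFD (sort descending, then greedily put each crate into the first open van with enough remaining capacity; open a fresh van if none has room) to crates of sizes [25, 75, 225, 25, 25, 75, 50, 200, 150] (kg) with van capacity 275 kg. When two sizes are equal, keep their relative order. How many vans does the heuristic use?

Sorted descending: 225, 200, 150, 75, 75, 50, 25, 25, 25.
  225 → van 1 (new)  [load 225/275]
  200 → van 2 (new)  [load 200/275]
  150 → van 3 (new)  [load 150/275]
  75 → van 2  [load 275/275]
  75 → van 3  [load 225/275]
  50 → van 1  [load 275/275]
  25 → van 3  [load 250/275]
  25 → van 3  [load 275/275]
  25 → van 4 (new)  [load 25/275]
4 vans opened.

4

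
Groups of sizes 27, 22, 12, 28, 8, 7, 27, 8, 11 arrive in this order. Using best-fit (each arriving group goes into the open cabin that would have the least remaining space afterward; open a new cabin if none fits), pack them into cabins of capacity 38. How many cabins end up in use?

5

  27 → cabin 1 (new)  [load 27/38]
  22 → cabin 2 (new)  [load 22/38]
  12 → cabin 2  [load 34/38]
  28 → cabin 3 (new)  [load 28/38]
  8 → cabin 3  [load 36/38]
  7 → cabin 1  [load 34/38]
  27 → cabin 4 (new)  [load 27/38]
  8 → cabin 4  [load 35/38]
  11 → cabin 5 (new)  [load 11/38]
5 cabins opened.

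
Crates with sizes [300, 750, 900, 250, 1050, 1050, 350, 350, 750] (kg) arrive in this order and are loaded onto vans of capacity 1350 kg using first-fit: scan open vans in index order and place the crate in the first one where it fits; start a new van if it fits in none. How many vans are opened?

  300 → van 1 (new)  [load 300/1350]
  750 → van 1  [load 1050/1350]
  900 → van 2 (new)  [load 900/1350]
  250 → van 1  [load 1300/1350]
  1050 → van 3 (new)  [load 1050/1350]
  1050 → van 4 (new)  [load 1050/1350]
  350 → van 2  [load 1250/1350]
  350 → van 5 (new)  [load 350/1350]
  750 → van 5  [load 1100/1350]
5 vans opened.

5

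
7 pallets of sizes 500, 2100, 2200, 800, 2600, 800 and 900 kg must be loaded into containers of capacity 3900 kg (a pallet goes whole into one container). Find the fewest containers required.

Total = 2600 + 2200 + 2100 + 900 + 800 + 800 + 500 = 9900 kg.
Lower bound: ⌈9900/3900⌉ = 3 containers.
A packing using 3 containers:
  container 1: 2600 + 900 = 3500
  container 2: 2200 + 800 + 800 = 3800
  container 3: 2100 + 500 = 2600
This matches the lower bound, so 3 is optimal.

3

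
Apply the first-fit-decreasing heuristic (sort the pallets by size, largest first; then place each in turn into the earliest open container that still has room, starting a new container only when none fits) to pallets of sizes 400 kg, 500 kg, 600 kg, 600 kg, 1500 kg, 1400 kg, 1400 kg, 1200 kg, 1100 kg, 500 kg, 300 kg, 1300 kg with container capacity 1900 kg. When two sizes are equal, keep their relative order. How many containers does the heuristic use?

Sorted descending: 1500, 1400, 1400, 1300, 1200, 1100, 600, 600, 500, 500, 400, 300.
  1500 → container 1 (new)  [load 1500/1900]
  1400 → container 2 (new)  [load 1400/1900]
  1400 → container 3 (new)  [load 1400/1900]
  1300 → container 4 (new)  [load 1300/1900]
  1200 → container 5 (new)  [load 1200/1900]
  1100 → container 6 (new)  [load 1100/1900]
  600 → container 4  [load 1900/1900]
  600 → container 5  [load 1800/1900]
  500 → container 2  [load 1900/1900]
  500 → container 3  [load 1900/1900]
  400 → container 1  [load 1900/1900]
  300 → container 6  [load 1400/1900]
6 containers opened.

6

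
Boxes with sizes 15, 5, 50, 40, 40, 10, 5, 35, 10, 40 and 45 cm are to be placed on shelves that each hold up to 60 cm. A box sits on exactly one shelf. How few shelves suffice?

Total = 50 + 45 + 40 + 40 + 40 + 35 + 15 + 10 + 10 + 5 + 5 = 295 cm.
Lower bound: ⌈295/60⌉ = 5 shelves.
Also, 6 boxes each exceed 30 cm, and no two of those can share a shelf, so at least 6 shelves are needed.
A packing using 6 shelves:
  shelf 1: 50 + 10 = 60
  shelf 2: 45 + 15 = 60
  shelf 3: 40 + 10 + 5 + 5 = 60
  shelf 4: 40 = 40
  shelf 5: 40 = 40
  shelf 6: 35 = 35
This matches the lower bound, so 6 is optimal.

6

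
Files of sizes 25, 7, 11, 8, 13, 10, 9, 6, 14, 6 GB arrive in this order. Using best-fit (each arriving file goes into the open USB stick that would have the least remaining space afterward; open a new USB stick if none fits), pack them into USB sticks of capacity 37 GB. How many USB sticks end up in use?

  25 → USB stick 1 (new)  [load 25/37]
  7 → USB stick 1  [load 32/37]
  11 → USB stick 2 (new)  [load 11/37]
  8 → USB stick 2  [load 19/37]
  13 → USB stick 2  [load 32/37]
  10 → USB stick 3 (new)  [load 10/37]
  9 → USB stick 3  [load 19/37]
  6 → USB stick 3  [load 25/37]
  14 → USB stick 4 (new)  [load 14/37]
  6 → USB stick 3  [load 31/37]
4 USB sticks opened.

4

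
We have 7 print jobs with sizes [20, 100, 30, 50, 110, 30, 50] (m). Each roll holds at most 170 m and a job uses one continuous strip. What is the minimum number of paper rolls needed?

3

Total = 110 + 100 + 50 + 50 + 30 + 30 + 20 = 390 m.
Lower bound: ⌈390/170⌉ = 3 paper rolls.
A packing using 3 paper rolls:
  roll 1: 110 + 50 = 160
  roll 2: 100 + 50 + 20 = 170
  roll 3: 30 + 30 = 60
This matches the lower bound, so 3 is optimal.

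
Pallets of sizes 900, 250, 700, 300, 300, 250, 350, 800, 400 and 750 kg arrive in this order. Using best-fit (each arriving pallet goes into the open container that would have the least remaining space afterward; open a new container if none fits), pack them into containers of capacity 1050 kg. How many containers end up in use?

  900 → container 1 (new)  [load 900/1050]
  250 → container 2 (new)  [load 250/1050]
  700 → container 2  [load 950/1050]
  300 → container 3 (new)  [load 300/1050]
  300 → container 3  [load 600/1050]
  250 → container 3  [load 850/1050]
  350 → container 4 (new)  [load 350/1050]
  800 → container 5 (new)  [load 800/1050]
  400 → container 4  [load 750/1050]
  750 → container 6 (new)  [load 750/1050]
6 containers opened.

6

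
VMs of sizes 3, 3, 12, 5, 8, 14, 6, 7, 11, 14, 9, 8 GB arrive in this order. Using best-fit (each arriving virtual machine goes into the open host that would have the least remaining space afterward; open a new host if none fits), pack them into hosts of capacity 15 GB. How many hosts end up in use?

8

  3 → host 1 (new)  [load 3/15]
  3 → host 1  [load 6/15]
  12 → host 2 (new)  [load 12/15]
  5 → host 1  [load 11/15]
  8 → host 3 (new)  [load 8/15]
  14 → host 4 (new)  [load 14/15]
  6 → host 3  [load 14/15]
  7 → host 5 (new)  [load 7/15]
  11 → host 6 (new)  [load 11/15]
  14 → host 7 (new)  [load 14/15]
  9 → host 8 (new)  [load 9/15]
  8 → host 5  [load 15/15]
8 hosts opened.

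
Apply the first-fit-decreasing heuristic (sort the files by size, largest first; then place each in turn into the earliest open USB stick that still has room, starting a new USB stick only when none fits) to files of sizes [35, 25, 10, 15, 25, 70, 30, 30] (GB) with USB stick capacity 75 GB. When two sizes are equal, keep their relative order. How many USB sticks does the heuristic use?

Sorted descending: 70, 35, 30, 30, 25, 25, 15, 10.
  70 → USB stick 1 (new)  [load 70/75]
  35 → USB stick 2 (new)  [load 35/75]
  30 → USB stick 2  [load 65/75]
  30 → USB stick 3 (new)  [load 30/75]
  25 → USB stick 3  [load 55/75]
  25 → USB stick 4 (new)  [load 25/75]
  15 → USB stick 3  [load 70/75]
  10 → USB stick 2  [load 75/75]
4 USB sticks opened.

4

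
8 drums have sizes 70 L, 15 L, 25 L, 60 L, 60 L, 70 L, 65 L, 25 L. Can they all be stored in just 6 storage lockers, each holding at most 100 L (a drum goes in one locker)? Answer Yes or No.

A valid assignment using 5 storage lockers:
  locker 1: 70 + 25 = 95
  locker 2: 70 + 25 = 95
  locker 3: 65 + 15 = 80
  locker 4: 60 = 60
  locker 5: 60 = 60
That uses only 5 ≤ 6, so 6 storage lockers are enough.

Yes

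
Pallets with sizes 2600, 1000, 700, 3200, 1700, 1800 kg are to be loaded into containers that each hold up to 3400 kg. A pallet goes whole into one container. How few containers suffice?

Total = 3200 + 2600 + 1800 + 1700 + 1000 + 700 = 11000 kg.
Lower bound: ⌈11000/3400⌉ = 4 containers.
A packing using 4 containers:
  container 1: 3200 = 3200
  container 2: 2600 + 700 = 3300
  container 3: 1800 + 1000 = 2800
  container 4: 1700 = 1700
This matches the lower bound, so 4 is optimal.

4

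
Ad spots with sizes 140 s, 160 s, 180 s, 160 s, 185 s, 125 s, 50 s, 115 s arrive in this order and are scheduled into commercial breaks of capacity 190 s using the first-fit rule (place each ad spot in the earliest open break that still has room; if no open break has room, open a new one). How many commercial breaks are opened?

  140 → break 1 (new)  [load 140/190]
  160 → break 2 (new)  [load 160/190]
  180 → break 3 (new)  [load 180/190]
  160 → break 4 (new)  [load 160/190]
  185 → break 5 (new)  [load 185/190]
  125 → break 6 (new)  [load 125/190]
  50 → break 1  [load 190/190]
  115 → break 7 (new)  [load 115/190]
7 commercial breaks opened.

7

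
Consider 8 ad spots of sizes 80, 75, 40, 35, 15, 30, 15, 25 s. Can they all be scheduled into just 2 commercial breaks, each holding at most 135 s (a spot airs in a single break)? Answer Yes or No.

Total = 315 s; ⌈315/135⌉ = 3.
At least 3 commercial breaks are required, but only 2 are allowed.

No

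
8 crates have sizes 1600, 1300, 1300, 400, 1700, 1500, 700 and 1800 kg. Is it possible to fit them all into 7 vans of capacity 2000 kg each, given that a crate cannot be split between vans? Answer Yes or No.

Yes

A valid assignment using 6 vans:
  van 1: 1800 = 1800
  van 2: 1700 = 1700
  van 3: 1600 + 400 = 2000
  van 4: 1500 = 1500
  van 5: 1300 + 700 = 2000
  van 6: 1300 = 1300
That uses only 6 ≤ 7, so 7 vans are enough.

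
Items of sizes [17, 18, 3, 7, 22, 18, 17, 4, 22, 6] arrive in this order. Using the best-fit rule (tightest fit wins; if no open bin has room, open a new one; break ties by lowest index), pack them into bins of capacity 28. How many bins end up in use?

6

  17 → bin 1 (new)  [load 17/28]
  18 → bin 2 (new)  [load 18/28]
  3 → bin 2  [load 21/28]
  7 → bin 2  [load 28/28]
  22 → bin 3 (new)  [load 22/28]
  18 → bin 4 (new)  [load 18/28]
  17 → bin 5 (new)  [load 17/28]
  4 → bin 3  [load 26/28]
  22 → bin 6 (new)  [load 22/28]
  6 → bin 6  [load 28/28]
6 bins opened.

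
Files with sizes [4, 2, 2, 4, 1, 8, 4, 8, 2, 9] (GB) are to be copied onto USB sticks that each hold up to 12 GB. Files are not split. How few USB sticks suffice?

Total = 9 + 8 + 8 + 4 + 4 + 4 + 2 + 2 + 2 + 1 = 44 GB.
Lower bound: ⌈44/12⌉ = 4 USB sticks.
A packing using 4 USB sticks:
  USB stick 1: 9 + 2 + 1 = 12
  USB stick 2: 8 + 4 = 12
  USB stick 3: 8 + 4 = 12
  USB stick 4: 4 + 2 + 2 = 8
This matches the lower bound, so 4 is optimal.

4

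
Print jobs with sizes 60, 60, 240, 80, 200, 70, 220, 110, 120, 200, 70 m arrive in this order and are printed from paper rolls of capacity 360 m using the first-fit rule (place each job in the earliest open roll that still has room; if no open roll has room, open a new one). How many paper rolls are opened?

  60 → roll 1 (new)  [load 60/360]
  60 → roll 1  [load 120/360]
  240 → roll 1  [load 360/360]
  80 → roll 2 (new)  [load 80/360]
  200 → roll 2  [load 280/360]
  70 → roll 2  [load 350/360]
  220 → roll 3 (new)  [load 220/360]
  110 → roll 3  [load 330/360]
  120 → roll 4 (new)  [load 120/360]
  200 → roll 4  [load 320/360]
  70 → roll 5 (new)  [load 70/360]
5 paper rolls opened.

5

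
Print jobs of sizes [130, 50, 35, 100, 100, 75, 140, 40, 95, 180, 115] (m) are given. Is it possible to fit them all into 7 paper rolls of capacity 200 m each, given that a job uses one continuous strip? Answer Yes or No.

A valid assignment using 6 paper rolls:
  roll 1: 180 = 180
  roll 2: 140 + 50 = 190
  roll 3: 130 + 40 = 170
  roll 4: 115 + 75 = 190
  roll 5: 100 + 100 = 200
  roll 6: 95 + 35 = 130
That uses only 6 ≤ 7, so 7 paper rolls are enough.

Yes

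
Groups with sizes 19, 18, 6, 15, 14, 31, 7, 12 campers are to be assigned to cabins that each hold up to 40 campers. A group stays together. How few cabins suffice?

4

Total = 31 + 19 + 18 + 15 + 14 + 12 + 7 + 6 = 122 campers.
Lower bound: ⌈122/40⌉ = 4 cabins.
A packing using 4 cabins:
  cabin 1: 31 + 7 = 38
  cabin 2: 19 + 18 = 37
  cabin 3: 15 + 14 + 6 = 35
  cabin 4: 12 = 12
This matches the lower bound, so 4 is optimal.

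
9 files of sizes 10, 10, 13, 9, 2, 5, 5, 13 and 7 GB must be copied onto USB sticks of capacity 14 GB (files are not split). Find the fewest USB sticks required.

6

Total = 13 + 13 + 10 + 10 + 9 + 7 + 5 + 5 + 2 = 74 GB.
Lower bound: ⌈74/14⌉ = 6 USB sticks.
A packing using 6 USB sticks:
  USB stick 1: 13 = 13
  USB stick 2: 13 = 13
  USB stick 3: 10 + 2 = 12
  USB stick 4: 10 = 10
  USB stick 5: 9 + 5 = 14
  USB stick 6: 7 + 5 = 12
This matches the lower bound, so 6 is optimal.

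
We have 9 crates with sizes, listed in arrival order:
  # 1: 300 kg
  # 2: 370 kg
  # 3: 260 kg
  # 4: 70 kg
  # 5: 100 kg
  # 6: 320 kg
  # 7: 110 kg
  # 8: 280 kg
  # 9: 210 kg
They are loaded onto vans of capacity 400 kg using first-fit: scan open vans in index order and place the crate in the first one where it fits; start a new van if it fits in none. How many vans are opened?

  300 → van 1 (new)  [load 300/400]
  370 → van 2 (new)  [load 370/400]
  260 → van 3 (new)  [load 260/400]
  70 → van 1  [load 370/400]
  100 → van 3  [load 360/400]
  320 → van 4 (new)  [load 320/400]
  110 → van 5 (new)  [load 110/400]
  280 → van 5  [load 390/400]
  210 → van 6 (new)  [load 210/400]
6 vans opened.

6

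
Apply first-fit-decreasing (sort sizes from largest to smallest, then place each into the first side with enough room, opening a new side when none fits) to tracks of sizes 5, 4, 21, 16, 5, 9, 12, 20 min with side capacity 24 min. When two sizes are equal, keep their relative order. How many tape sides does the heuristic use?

Sorted descending: 21, 20, 16, 12, 9, 5, 5, 4.
  21 → side 1 (new)  [load 21/24]
  20 → side 2 (new)  [load 20/24]
  16 → side 3 (new)  [load 16/24]
  12 → side 4 (new)  [load 12/24]
  9 → side 4  [load 21/24]
  5 → side 3  [load 21/24]
  5 → side 5 (new)  [load 5/24]
  4 → side 2  [load 24/24]
5 tape sides opened.

5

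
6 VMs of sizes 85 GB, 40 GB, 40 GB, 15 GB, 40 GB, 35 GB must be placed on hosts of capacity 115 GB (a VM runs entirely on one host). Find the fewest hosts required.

Total = 85 + 40 + 40 + 40 + 35 + 15 = 255 GB.
Lower bound: ⌈255/115⌉ = 3 hosts.
A packing using 3 hosts:
  host 1: 85 + 15 = 100
  host 2: 40 + 40 + 35 = 115
  host 3: 40 = 40
This matches the lower bound, so 3 is optimal.

3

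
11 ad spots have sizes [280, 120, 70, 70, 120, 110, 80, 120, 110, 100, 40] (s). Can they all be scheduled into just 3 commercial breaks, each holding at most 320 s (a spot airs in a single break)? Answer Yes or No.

No

Total = 1220 s; ⌈1220/320⌉ = 4.
At least 4 commercial breaks are required, but only 3 are allowed.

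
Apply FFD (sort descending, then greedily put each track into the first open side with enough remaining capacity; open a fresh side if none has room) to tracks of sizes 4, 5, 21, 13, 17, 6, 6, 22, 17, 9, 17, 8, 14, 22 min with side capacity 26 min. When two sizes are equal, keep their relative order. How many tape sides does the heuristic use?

8

Sorted descending: 22, 22, 21, 17, 17, 17, 14, 13, 9, 8, 6, 6, 5, 4.
  22 → side 1 (new)  [load 22/26]
  22 → side 2 (new)  [load 22/26]
  21 → side 3 (new)  [load 21/26]
  17 → side 4 (new)  [load 17/26]
  17 → side 5 (new)  [load 17/26]
  17 → side 6 (new)  [load 17/26]
  14 → side 7 (new)  [load 14/26]
  13 → side 8 (new)  [load 13/26]
  9 → side 4  [load 26/26]
  8 → side 5  [load 25/26]
  6 → side 6  [load 23/26]
  6 → side 7  [load 20/26]
  5 → side 3  [load 26/26]
  4 → side 1  [load 26/26]
8 tape sides opened.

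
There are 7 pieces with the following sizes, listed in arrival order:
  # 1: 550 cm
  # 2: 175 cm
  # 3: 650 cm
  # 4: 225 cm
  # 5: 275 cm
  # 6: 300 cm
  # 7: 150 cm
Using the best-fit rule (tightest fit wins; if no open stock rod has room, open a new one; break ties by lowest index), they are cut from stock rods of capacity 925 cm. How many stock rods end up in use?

  550 → stock rod 1 (new)  [load 550/925]
  175 → stock rod 1  [load 725/925]
  650 → stock rod 2 (new)  [load 650/925]
  225 → stock rod 2  [load 875/925]
  275 → stock rod 3 (new)  [load 275/925]
  300 → stock rod 3  [load 575/925]
  150 → stock rod 1  [load 875/925]
3 stock rods opened.

3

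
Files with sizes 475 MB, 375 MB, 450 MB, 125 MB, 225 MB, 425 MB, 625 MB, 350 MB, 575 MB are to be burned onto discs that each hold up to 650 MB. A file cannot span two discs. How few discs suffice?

Total = 625 + 575 + 475 + 450 + 425 + 375 + 350 + 225 + 125 = 3625 MB.
Lower bound: ⌈3625/650⌉ = 6 discs.
Also, 7 files each exceed 325 MB, and no two of those can share a disc, so at least 7 discs are needed.
A packing using 7 discs:
  disc 1: 625 = 625
  disc 2: 575 = 575
  disc 3: 475 + 125 = 600
  disc 4: 450 = 450
  disc 5: 425 + 225 = 650
  disc 6: 375 = 375
  disc 7: 350 = 350
This matches the lower bound, so 7 is optimal.

7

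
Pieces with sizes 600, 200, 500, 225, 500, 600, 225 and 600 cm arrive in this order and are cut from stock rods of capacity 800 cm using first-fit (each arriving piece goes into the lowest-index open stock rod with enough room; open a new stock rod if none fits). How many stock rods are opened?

  600 → stock rod 1 (new)  [load 600/800]
  200 → stock rod 1  [load 800/800]
  500 → stock rod 2 (new)  [load 500/800]
  225 → stock rod 2  [load 725/800]
  500 → stock rod 3 (new)  [load 500/800]
  600 → stock rod 4 (new)  [load 600/800]
  225 → stock rod 3  [load 725/800]
  600 → stock rod 5 (new)  [load 600/800]
5 stock rods opened.

5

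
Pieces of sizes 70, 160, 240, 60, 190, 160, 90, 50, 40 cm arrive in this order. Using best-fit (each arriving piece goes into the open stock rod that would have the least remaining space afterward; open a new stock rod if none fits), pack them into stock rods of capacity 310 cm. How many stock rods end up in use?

4

  70 → stock rod 1 (new)  [load 70/310]
  160 → stock rod 1  [load 230/310]
  240 → stock rod 2 (new)  [load 240/310]
  60 → stock rod 2  [load 300/310]
  190 → stock rod 3 (new)  [load 190/310]
  160 → stock rod 4 (new)  [load 160/310]
  90 → stock rod 3  [load 280/310]
  50 → stock rod 1  [load 280/310]
  40 → stock rod 4  [load 200/310]
4 stock rods opened.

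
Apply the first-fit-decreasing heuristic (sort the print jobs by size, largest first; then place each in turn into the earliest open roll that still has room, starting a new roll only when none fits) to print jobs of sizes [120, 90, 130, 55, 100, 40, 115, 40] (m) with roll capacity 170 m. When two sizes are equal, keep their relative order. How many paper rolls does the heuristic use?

5

Sorted descending: 130, 120, 115, 100, 90, 55, 40, 40.
  130 → roll 1 (new)  [load 130/170]
  120 → roll 2 (new)  [load 120/170]
  115 → roll 3 (new)  [load 115/170]
  100 → roll 4 (new)  [load 100/170]
  90 → roll 5 (new)  [load 90/170]
  55 → roll 3  [load 170/170]
  40 → roll 1  [load 170/170]
  40 → roll 2  [load 160/170]
5 paper rolls opened.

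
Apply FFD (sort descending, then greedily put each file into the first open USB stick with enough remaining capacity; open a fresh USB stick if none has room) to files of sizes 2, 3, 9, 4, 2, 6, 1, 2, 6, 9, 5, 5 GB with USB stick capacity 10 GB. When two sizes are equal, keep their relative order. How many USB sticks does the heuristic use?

6

Sorted descending: 9, 9, 6, 6, 5, 5, 4, 3, 2, 2, 2, 1.
  9 → USB stick 1 (new)  [load 9/10]
  9 → USB stick 2 (new)  [load 9/10]
  6 → USB stick 3 (new)  [load 6/10]
  6 → USB stick 4 (new)  [load 6/10]
  5 → USB stick 5 (new)  [load 5/10]
  5 → USB stick 5  [load 10/10]
  4 → USB stick 3  [load 10/10]
  3 → USB stick 4  [load 9/10]
  2 → USB stick 6 (new)  [load 2/10]
  2 → USB stick 6  [load 4/10]
  2 → USB stick 6  [load 6/10]
  1 → USB stick 1  [load 10/10]
6 USB sticks opened.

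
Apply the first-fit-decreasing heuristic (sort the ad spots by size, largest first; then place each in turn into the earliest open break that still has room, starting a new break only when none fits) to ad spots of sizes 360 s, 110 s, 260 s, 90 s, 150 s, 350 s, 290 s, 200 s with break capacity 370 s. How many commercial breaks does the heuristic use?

Sorted descending: 360, 350, 290, 260, 200, 150, 110, 90.
  360 → break 1 (new)  [load 360/370]
  350 → break 2 (new)  [load 350/370]
  290 → break 3 (new)  [load 290/370]
  260 → break 4 (new)  [load 260/370]
  200 → break 5 (new)  [load 200/370]
  150 → break 5  [load 350/370]
  110 → break 4  [load 370/370]
  90 → break 6 (new)  [load 90/370]
6 commercial breaks opened.

6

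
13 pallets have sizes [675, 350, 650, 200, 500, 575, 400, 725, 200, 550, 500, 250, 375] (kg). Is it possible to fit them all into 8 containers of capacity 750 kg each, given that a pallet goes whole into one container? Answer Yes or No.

No

Total = 5950 kg; ⌈5950/750⌉ = 8.
The bound of 8 does not rule out 8, but exhaustive search shows no assignment into 8 containers of capacity 750 kg exists — the minimum is 9.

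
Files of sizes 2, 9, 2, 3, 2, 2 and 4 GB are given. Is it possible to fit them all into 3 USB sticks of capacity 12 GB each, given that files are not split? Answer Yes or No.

A valid assignment using 2 USB sticks:
  USB stick 1: 9 + 3 = 12
  USB stick 2: 4 + 2 + 2 + 2 + 2 = 12
That uses only 2 ≤ 3, so 3 USB sticks are enough.

Yes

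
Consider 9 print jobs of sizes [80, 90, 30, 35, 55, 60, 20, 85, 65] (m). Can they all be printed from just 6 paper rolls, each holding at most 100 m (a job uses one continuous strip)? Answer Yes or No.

A valid assignment using 6 paper rolls:
  roll 1: 90 = 90
  roll 2: 85 = 85
  roll 3: 80 + 20 = 100
  roll 4: 65 + 35 = 100
  roll 5: 60 + 30 = 90
  roll 6: 55 = 55
Every load is within 100 m, so 6 paper rolls suffice.

Yes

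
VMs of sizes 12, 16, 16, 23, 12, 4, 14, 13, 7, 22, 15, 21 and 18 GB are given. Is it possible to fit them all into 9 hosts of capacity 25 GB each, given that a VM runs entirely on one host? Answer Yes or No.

No

Total = 193 GB; ⌈193/25⌉ = 8.
9 VMs each exceed half the capacity and cannot share a host, forcing at least 9 hosts.
The bound of 9 does not rule out 9, but exhaustive search shows no assignment into 9 hosts of capacity 25 GB exists — the minimum is 10.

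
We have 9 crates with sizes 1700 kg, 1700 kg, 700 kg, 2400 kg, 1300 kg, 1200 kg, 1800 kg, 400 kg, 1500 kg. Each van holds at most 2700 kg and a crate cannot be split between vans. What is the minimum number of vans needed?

6

Total = 2400 + 1800 + 1700 + 1700 + 1500 + 1300 + 1200 + 700 + 400 = 12700 kg.
Lower bound: ⌈12700/2700⌉ = 5 vans.
A packing using 6 vans:
  van 1: 2400 = 2400
  van 2: 1800 + 700 = 2500
  van 3: 1700 + 400 = 2100
  van 4: 1700 = 1700
  van 5: 1500 + 1200 = 2700
  van 6: 1300 = 1300
No arrangement into 5 vans stays within capacity, so 6 is optimal.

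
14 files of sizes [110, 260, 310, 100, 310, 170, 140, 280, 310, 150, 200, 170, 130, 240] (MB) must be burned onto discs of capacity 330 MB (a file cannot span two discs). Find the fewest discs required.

Total = 310 + 310 + 310 + 280 + 260 + 240 + 200 + 170 + 170 + 150 + 140 + 130 + 110 + 100 = 2880 MB.
Lower bound: ⌈2880/330⌉ = 9 discs.
A packing using 10 discs:
  disc 1: 310 = 310
  disc 2: 310 = 310
  disc 3: 310 = 310
  disc 4: 280 = 280
  disc 5: 260 = 260
  disc 6: 240 = 240
  disc 7: 200 + 130 = 330
  disc 8: 170 + 150 = 320
  disc 9: 170 + 140 = 310
  disc 10: 110 + 100 = 210
No arrangement into 9 discs stays within capacity, so 10 is optimal.

10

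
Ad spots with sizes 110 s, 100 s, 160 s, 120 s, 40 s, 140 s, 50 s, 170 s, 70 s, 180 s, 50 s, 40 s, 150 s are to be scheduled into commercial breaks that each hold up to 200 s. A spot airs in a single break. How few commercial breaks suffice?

8

Total = 180 + 170 + 160 + 150 + 140 + 120 + 110 + 100 + 70 + 50 + 50 + 40 + 40 = 1380 s.
Lower bound: ⌈1380/200⌉ = 7 commercial breaks.
A packing using 8 commercial breaks:
  break 1: 180 = 180
  break 2: 170 = 170
  break 3: 160 + 40 = 200
  break 4: 150 + 50 = 200
  break 5: 140 + 50 = 190
  break 6: 120 + 70 = 190
  break 7: 110 + 40 = 150
  break 8: 100 = 100
No arrangement into 7 commercial breaks stays within capacity, so 8 is optimal.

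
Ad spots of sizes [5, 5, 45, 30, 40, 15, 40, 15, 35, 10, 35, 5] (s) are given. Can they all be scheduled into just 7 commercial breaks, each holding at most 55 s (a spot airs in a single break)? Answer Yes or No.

Yes

A valid assignment using 6 commercial breaks:
  break 1: 45 + 10 = 55
  break 2: 40 + 15 = 55
  break 3: 40 + 15 = 55
  break 4: 35 + 5 + 5 + 5 = 50
  break 5: 35 = 35
  break 6: 30 = 30
That uses only 6 ≤ 7, so 7 commercial breaks are enough.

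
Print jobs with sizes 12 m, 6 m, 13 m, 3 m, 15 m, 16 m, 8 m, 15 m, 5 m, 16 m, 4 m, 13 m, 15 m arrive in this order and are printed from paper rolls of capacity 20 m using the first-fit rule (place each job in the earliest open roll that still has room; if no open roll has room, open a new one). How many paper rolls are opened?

9

  12 → roll 1 (new)  [load 12/20]
  6 → roll 1  [load 18/20]
  13 → roll 2 (new)  [load 13/20]
  3 → roll 2  [load 16/20]
  15 → roll 3 (new)  [load 15/20]
  16 → roll 4 (new)  [load 16/20]
  8 → roll 5 (new)  [load 8/20]
  15 → roll 6 (new)  [load 15/20]
  5 → roll 3  [load 20/20]
  16 → roll 7 (new)  [load 16/20]
  4 → roll 2  [load 20/20]
  13 → roll 8 (new)  [load 13/20]
  15 → roll 9 (new)  [load 15/20]
9 paper rolls opened.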